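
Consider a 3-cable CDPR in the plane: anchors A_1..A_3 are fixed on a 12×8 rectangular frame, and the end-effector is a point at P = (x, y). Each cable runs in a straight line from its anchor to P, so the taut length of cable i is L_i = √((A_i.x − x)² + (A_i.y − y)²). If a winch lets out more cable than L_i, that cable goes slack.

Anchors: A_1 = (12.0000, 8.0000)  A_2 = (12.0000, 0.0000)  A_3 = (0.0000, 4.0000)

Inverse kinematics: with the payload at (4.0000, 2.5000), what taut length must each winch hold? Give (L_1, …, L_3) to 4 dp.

L_1 = √((12.0000−4.0000)² + (8.0000−2.5000)²) = 9.7082
L_2 = √((12.0000−4.0000)² + (0.0000−2.5000)²) = 8.3815
L_3 = √((0.0000−4.0000)² + (4.0000−2.5000)²) = 4.2720

(9.7082, 8.3815, 4.2720)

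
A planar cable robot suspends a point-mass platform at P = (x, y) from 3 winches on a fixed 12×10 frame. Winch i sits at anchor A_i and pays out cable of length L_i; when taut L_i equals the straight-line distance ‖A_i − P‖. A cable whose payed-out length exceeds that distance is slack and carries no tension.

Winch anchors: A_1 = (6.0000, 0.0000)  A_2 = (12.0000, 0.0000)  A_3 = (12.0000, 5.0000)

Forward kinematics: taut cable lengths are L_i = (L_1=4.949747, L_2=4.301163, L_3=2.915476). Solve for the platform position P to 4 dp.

(9.5000, 3.5000)

expand ‖A_i−P‖²=L_i² and subtract eq 1 (c_i ≔ ‖A_i‖²−L_i²)
c_1 = 36.0000+0.0000−24.5000 = 11.5000
eq1−eq2 → [-12.0000  0.0000]·P = -114.0000
eq1−eq3 → [-12.0000  -10.0000]·P = -149.0000
2×2 solve → P = (9.5000, 3.5000)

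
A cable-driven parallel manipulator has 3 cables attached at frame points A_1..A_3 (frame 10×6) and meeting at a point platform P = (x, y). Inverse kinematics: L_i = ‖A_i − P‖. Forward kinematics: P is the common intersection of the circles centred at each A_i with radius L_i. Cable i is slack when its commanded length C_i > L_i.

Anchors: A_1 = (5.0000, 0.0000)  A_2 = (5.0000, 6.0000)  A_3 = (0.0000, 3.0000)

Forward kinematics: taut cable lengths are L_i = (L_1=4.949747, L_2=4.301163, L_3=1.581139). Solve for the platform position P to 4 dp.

(1.5000, 3.5000)

each cable: (A_i−P)·(A_i−P) = L_i²; let k_i = ‖A_i‖²−L_i²
k_1 = 25.0000+0.0000−24.5000 = 0.5000
row 1: 0.0000x − 12.0000y = -42.0000  (k_2=42.5000)
row 2: 10.0000x − 6.0000y = -6.0000  (k_3=6.5000)
Cramer on rows 1–2 → x = 1.5000, y = 3.5000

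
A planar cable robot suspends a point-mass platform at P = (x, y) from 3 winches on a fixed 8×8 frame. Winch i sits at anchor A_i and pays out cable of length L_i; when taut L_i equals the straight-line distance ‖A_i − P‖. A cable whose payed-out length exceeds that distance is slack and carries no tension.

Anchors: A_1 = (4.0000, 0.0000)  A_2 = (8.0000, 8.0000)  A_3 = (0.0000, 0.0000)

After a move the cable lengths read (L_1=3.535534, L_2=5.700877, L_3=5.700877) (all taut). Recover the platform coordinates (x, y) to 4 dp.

circle eqns → linear via eq_j − eq_1; set k_j = A_j·A_j − L_j²
k_1 = 16.0000+0.0000−12.5000 = 3.5000
-8.0000·x − 16.0000·y = k_1−k_2 = -92.0000
8.0000·x + 0.0000·y = k_1−k_3 = 36.0000
solve first two rows → x=4.5000, y=3.5000

(4.5000, 3.5000)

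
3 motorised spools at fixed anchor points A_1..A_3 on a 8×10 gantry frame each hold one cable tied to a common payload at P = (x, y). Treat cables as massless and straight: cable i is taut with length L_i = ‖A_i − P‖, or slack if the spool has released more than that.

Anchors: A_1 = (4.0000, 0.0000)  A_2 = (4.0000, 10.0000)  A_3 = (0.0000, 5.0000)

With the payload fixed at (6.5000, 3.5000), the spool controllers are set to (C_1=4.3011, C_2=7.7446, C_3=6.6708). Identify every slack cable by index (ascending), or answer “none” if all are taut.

i=1: geometric 4.3012 vs commanded 4.3011 ⇒ taut
i=2: geometric 6.9642 vs commanded 7.7446 ⇒ slack
i=3: geometric 6.6708 vs commanded 6.6708 ⇒ taut

2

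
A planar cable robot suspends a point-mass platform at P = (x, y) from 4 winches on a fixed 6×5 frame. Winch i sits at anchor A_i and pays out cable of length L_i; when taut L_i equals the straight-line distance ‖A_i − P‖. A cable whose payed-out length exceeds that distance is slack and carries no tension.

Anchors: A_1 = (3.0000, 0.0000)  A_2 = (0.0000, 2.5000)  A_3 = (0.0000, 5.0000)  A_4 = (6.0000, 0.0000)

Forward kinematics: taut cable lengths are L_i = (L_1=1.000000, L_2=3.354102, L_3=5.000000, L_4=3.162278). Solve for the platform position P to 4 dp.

(3.0000, 1.0000)

expand ‖A_i−P‖²=L_i² and subtract eq 1 (k_i ≔ ‖A_i‖²−L_i²)
k_1 = 9.0000+0.0000−1.0000 = 8.0000
eq1−eq2 → [6.0000  -5.0000]·P = 13.0000
eq1−eq3 → [6.0000  -10.0000]·P = 8.0000
eq1−eq4 → [-6.0000  0.0000]·P = -18.0000
2×2 solve → P = (3.0000, 1.0000)
check cable 4: ‖A_4−P‖² = 10.0000 ≈ L_4² = 10.0000 ✓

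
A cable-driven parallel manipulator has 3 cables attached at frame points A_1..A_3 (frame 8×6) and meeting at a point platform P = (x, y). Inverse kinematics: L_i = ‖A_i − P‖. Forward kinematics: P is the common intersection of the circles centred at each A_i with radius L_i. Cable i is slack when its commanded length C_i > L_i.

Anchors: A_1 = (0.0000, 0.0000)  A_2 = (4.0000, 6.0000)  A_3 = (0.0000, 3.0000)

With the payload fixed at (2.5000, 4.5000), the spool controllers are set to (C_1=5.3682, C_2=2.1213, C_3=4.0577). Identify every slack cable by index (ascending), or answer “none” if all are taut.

i=1: geometric 5.1478 vs commanded 5.3682 ⇒ slack
i=2: geometric 2.1213 vs commanded 2.1213 ⇒ taut
i=3: geometric 2.9155 vs commanded 4.0577 ⇒ slack

1, 3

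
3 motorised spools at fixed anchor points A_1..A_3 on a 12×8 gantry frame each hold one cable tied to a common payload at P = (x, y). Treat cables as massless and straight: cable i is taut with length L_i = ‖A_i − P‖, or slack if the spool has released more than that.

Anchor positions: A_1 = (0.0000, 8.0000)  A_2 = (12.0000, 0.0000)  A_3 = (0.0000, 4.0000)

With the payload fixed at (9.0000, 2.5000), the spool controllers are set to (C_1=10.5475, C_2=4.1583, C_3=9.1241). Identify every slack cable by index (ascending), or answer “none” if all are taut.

cable 1: L_1 = ‖A_1−P‖ = 10.5475;  C_1 = 10.5475 → taut
cable 2: L_2 = ‖A_2−P‖ = 3.9051;  C_2 = 4.1583 → slack
cable 3: L_3 = ‖A_3−P‖ = 9.1241;  C_3 = 9.1241 → taut

2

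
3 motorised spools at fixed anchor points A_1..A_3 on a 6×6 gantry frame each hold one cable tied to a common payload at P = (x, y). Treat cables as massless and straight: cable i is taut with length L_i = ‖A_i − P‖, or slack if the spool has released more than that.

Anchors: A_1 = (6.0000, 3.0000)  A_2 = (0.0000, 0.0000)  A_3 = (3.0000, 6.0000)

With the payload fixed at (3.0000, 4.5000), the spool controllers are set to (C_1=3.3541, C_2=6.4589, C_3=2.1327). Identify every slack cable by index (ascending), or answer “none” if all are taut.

2, 3

i=1: geometric 3.3541 vs commanded 3.3541 ⇒ taut
i=2: geometric 5.4083 vs commanded 6.4589 ⇒ slack
i=3: geometric 1.5000 vs commanded 2.1327 ⇒ slack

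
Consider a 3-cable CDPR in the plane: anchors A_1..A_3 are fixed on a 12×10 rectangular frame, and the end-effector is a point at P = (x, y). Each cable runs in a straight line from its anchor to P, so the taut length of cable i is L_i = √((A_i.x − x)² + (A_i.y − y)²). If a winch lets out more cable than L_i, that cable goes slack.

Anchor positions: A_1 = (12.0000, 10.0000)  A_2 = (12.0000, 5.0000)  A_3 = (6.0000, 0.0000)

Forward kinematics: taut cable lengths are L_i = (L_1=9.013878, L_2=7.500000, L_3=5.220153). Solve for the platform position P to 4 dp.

(4.5000, 5.0000)

expand ‖A_i−P‖²=L_i² and subtract eq 1 (k_i ≔ ‖A_i‖²−L_i²)
k_1 = 144.0000+100.0000−81.2500 = 162.7500
eq1−eq2 → [0.0000  10.0000]·P = 50.0000
eq1−eq3 → [12.0000  20.0000]·P = 154.0000
2×2 solve → P = (4.5000, 5.0000)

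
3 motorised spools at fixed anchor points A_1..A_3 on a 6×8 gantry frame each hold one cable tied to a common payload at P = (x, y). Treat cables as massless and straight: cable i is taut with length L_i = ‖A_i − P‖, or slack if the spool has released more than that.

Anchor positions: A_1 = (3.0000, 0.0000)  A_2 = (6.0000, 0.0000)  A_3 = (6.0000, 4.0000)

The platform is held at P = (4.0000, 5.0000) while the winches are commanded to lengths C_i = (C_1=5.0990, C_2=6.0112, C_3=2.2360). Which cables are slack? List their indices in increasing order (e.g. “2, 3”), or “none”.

cable 1: L_1 = ‖A_1−P‖ = 5.0990;  C_1 = 5.0990 → taut
cable 2: L_2 = ‖A_2−P‖ = 5.3852;  C_2 = 6.0112 → slack
cable 3: L_3 = ‖A_3−P‖ = 2.2361;  C_3 = 2.2360 → taut

2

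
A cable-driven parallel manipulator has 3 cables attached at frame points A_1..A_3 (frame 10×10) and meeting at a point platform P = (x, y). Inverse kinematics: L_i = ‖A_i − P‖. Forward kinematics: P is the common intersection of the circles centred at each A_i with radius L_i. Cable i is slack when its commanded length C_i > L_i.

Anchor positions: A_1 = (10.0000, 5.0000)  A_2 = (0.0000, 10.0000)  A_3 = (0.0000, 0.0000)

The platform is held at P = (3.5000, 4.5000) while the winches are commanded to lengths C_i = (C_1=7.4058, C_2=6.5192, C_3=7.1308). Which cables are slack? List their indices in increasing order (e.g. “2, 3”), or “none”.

cable 1: L_1 = ‖A_1−P‖ = 6.5192;  C_1 = 7.4058 → slack
cable 2: L_2 = ‖A_2−P‖ = 6.5192;  C_2 = 6.5192 → taut
cable 3: L_3 = ‖A_3−P‖ = 5.7009;  C_3 = 7.1308 → slack

1, 3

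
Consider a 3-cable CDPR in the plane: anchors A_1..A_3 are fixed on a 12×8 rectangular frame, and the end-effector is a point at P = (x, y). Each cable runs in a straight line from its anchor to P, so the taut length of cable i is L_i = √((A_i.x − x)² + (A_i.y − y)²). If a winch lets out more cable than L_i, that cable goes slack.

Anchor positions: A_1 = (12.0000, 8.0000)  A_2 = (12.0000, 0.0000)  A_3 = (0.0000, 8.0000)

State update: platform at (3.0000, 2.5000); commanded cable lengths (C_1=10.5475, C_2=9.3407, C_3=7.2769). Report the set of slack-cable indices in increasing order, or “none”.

3

cable 1: √((9.0000)²+(5.5000)²)=10.5475, C_1=10.5475: taut
cable 2: √((9.0000)²+(-2.5000)²)=9.3408, C_2=9.3407: taut
cable 3: √((-3.0000)²+(5.5000)²)=6.2650, C_3=7.2769: slack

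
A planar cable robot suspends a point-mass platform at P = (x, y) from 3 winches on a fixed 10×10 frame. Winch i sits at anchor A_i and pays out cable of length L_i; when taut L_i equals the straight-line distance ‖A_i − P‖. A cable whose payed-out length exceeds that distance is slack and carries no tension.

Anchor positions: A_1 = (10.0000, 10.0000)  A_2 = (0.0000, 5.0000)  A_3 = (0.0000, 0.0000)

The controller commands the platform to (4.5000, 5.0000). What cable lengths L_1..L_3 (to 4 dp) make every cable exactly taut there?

L_1 = √((10.0000−4.5000)² + (10.0000−5.0000)²) = 7.4330
L_2 = √((0.0000−4.5000)² + (5.0000−5.0000)²) = 4.5000
L_3 = √((0.0000−4.5000)² + (0.0000−5.0000)²) = 6.7268

(7.4330, 4.5000, 6.7268)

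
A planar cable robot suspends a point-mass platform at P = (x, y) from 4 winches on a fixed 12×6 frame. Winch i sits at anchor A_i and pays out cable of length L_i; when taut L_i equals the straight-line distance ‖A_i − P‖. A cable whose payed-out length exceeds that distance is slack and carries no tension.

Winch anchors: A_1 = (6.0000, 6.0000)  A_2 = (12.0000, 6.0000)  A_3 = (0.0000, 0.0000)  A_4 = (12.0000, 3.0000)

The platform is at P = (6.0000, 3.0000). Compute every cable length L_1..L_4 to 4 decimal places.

L_1 = √((6.0000−6.0000)² + (6.0000−3.0000)²) = 3.0000
L_2 = √((12.0000−6.0000)² + (6.0000−3.0000)²) = 6.7082
L_3 = √((0.0000−6.0000)² + (0.0000−3.0000)²) = 6.7082
L_4 = √((12.0000−6.0000)² + (3.0000−3.0000)²) = 6.0000

(3.0000, 6.7082, 6.7082, 6.0000)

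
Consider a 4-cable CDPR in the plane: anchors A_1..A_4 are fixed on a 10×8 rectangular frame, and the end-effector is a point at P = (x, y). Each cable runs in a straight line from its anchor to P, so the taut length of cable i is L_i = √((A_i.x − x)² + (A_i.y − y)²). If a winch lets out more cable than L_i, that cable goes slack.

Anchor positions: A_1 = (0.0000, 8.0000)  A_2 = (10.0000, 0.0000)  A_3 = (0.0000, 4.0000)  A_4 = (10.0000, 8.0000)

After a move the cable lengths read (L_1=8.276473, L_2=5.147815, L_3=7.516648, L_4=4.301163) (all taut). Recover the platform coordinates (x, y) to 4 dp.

circle eqns → linear via eq_j − eq_1; set k_j = A_j·A_j − L_j²
k_1 = 0.0000+64.0000−68.5000 = -4.5000
-20.0000·x + 16.0000·y = k_1−k_2 = -78.0000
0.0000·x + 8.0000·y = k_1−k_3 = 36.0000
-20.0000·x + 0.0000·y = k_1−k_4 = -150.0000
solve first two rows → x=7.5000, y=4.5000
check cable 4: ‖A_4−P‖² = 18.5000 ≈ L_4² = 18.5000 ✓

(7.5000, 4.5000)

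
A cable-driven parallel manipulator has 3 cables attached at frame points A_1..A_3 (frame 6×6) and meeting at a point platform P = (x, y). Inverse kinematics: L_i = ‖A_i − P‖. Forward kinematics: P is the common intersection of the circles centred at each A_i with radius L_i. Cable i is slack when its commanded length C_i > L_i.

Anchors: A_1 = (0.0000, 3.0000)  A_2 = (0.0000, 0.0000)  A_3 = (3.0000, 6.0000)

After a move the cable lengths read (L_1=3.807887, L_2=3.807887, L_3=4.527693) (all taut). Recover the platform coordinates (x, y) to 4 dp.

circle eqns → linear via eq_j − eq_1; set c_j = A_j·A_j − L_j²
c_1 = 0.0000+9.0000−14.5000 = -5.5000
0.0000·x + 6.0000·y = c_1−c_2 = 9.0000
-6.0000·x − 6.0000·y = c_1−c_3 = -30.0000
solve first two rows → x=3.5000, y=1.5000

(3.5000, 1.5000)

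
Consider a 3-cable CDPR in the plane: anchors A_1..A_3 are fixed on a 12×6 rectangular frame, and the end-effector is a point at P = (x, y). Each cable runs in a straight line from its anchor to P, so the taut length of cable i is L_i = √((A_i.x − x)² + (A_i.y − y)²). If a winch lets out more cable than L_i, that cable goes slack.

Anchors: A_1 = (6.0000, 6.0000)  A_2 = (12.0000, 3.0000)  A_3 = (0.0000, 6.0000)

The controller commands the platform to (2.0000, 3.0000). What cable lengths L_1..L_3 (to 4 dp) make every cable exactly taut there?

L_1: Δ = A_1−P = (4.0000, 3.0000) → ‖Δ‖ = √25.0000 = 5.0000
L_2: Δ = A_2−P = (10.0000, 0.0000) → ‖Δ‖ = √100.0000 = 10.0000
L_3: Δ = A_3−P = (-2.0000, 3.0000) → ‖Δ‖ = √13.0000 = 3.6056

(5.0000, 10.0000, 3.6056)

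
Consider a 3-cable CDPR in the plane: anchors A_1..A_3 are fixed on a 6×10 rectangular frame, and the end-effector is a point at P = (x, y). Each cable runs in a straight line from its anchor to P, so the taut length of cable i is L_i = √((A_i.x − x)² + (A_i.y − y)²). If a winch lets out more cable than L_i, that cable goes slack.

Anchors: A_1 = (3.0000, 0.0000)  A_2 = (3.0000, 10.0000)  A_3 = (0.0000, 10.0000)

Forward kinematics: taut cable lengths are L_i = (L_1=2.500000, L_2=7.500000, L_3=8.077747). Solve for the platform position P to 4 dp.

(3.0000, 2.5000)

each cable: (A_i−P)·(A_i−P) = L_i²; let k_i = ‖A_i‖²−L_i²
k_1 = 9.0000+0.0000−6.2500 = 2.7500
row 1: 0.0000x − 20.0000y = -50.0000  (k_2=52.7500)
row 2: 6.0000x − 20.0000y = -32.0000  (k_3=34.7500)
Cramer on rows 1–2 → x = 3.0000, y = 2.5000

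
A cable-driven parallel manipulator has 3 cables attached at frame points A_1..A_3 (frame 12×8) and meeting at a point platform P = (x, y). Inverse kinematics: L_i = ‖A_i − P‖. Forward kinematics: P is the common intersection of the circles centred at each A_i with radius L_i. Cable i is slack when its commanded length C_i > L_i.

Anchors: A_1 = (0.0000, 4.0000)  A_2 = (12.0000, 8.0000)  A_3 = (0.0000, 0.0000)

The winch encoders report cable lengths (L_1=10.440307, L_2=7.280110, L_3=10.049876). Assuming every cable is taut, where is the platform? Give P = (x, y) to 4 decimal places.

expand ‖A_i−P‖²=L_i² and subtract eq 1 (q_i ≔ ‖A_i‖²−L_i²)
q_1 = 0.0000+16.0000−109.0000 = -93.0000
eq1−eq2 → [-24.0000  -8.0000]·P = -248.0000
eq1−eq3 → [0.0000  8.0000]·P = 8.0000
2×2 solve → P = (10.0000, 1.0000)

(10.0000, 1.0000)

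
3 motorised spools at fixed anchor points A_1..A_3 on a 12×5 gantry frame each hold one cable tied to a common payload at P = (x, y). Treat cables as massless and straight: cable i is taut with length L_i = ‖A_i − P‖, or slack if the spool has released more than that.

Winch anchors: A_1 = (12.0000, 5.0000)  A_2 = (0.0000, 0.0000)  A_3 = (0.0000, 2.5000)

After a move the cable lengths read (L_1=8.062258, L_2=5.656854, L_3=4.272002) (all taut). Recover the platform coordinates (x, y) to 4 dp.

(4.0000, 4.0000)

expand ‖A_i−P‖²=L_i² and subtract eq 1 (q_i ≔ ‖A_i‖²−L_i²)
q_1 = 144.0000+25.0000−65.0000 = 104.0000
eq1−eq2 → [24.0000  10.0000]·P = 136.0000
eq1−eq3 → [24.0000  5.0000]·P = 116.0000
2×2 solve → P = (4.0000, 4.0000)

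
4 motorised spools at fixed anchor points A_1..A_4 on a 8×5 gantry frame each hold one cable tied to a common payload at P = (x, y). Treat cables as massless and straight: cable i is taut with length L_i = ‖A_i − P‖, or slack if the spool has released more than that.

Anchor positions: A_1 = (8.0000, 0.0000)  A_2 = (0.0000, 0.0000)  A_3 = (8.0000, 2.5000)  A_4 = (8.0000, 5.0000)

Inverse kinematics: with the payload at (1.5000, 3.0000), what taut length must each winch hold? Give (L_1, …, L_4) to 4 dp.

(7.1589, 3.3541, 6.5192, 6.8007)

L_1: Δ = A_1−P = (6.5000, -3.0000) → ‖Δ‖ = √51.2500 = 7.1589
L_2: Δ = A_2−P = (-1.5000, -3.0000) → ‖Δ‖ = √11.2500 = 3.3541
L_3: Δ = A_3−P = (6.5000, -0.5000) → ‖Δ‖ = √42.5000 = 6.5192
L_4: Δ = A_4−P = (6.5000, 2.0000) → ‖Δ‖ = √46.2500 = 6.8007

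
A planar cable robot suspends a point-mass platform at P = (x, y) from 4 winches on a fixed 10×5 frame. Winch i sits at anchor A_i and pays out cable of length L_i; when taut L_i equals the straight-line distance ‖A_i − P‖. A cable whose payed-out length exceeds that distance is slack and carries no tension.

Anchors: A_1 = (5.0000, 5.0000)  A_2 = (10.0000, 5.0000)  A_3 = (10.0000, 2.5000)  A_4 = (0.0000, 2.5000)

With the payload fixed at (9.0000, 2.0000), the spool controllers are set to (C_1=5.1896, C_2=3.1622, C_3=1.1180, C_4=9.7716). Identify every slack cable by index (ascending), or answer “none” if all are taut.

1, 4

i=1: geometric 5.0000 vs commanded 5.1896 ⇒ slack
i=2: geometric 3.1623 vs commanded 3.1622 ⇒ taut
i=3: geometric 1.1180 vs commanded 1.1180 ⇒ taut
i=4: geometric 9.0139 vs commanded 9.7716 ⇒ slack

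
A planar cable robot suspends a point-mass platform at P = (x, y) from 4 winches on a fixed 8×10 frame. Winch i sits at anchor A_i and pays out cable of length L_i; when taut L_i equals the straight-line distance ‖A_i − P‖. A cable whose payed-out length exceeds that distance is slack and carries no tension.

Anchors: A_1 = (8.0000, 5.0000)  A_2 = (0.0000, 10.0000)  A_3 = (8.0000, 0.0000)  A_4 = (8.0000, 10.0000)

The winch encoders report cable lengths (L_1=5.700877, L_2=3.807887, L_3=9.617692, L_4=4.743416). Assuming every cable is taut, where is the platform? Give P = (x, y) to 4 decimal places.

circle eqns → linear via eq_j − eq_1; set c_j = A_j·A_j − L_j²
c_1 = 64.0000+25.0000−32.5000 = 56.5000
16.0000·x − 10.0000·y = c_1−c_2 = -29.0000
0.0000·x + 10.0000·y = c_1−c_3 = 85.0000
0.0000·x − 10.0000·y = c_1−c_4 = -85.0000
solve first two rows → x=3.5000, y=8.5000
check cable 4: ‖A_4−P‖² = 22.5000 ≈ L_4² = 22.5000 ✓

(3.5000, 8.5000)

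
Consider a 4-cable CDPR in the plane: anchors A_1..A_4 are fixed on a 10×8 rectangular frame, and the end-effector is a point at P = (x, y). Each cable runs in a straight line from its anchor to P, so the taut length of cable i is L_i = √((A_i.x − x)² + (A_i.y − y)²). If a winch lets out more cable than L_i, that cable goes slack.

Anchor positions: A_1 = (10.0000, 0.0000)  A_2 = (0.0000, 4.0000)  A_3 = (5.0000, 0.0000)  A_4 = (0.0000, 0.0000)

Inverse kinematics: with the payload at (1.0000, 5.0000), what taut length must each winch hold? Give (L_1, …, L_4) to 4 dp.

cable 1: Δx=9.0000, Δy=-5.0000; L_1 = √(Δx²+Δy²) = 10.2956
cable 2: Δx=-1.0000, Δy=-1.0000; L_2 = √(Δx²+Δy²) = 1.4142
cable 3: Δx=4.0000, Δy=-5.0000; L_3 = √(Δx²+Δy²) = 6.4031
cable 4: Δx=-1.0000, Δy=-5.0000; L_4 = √(Δx²+Δy²) = 5.0990

(10.2956, 1.4142, 6.4031, 5.0990)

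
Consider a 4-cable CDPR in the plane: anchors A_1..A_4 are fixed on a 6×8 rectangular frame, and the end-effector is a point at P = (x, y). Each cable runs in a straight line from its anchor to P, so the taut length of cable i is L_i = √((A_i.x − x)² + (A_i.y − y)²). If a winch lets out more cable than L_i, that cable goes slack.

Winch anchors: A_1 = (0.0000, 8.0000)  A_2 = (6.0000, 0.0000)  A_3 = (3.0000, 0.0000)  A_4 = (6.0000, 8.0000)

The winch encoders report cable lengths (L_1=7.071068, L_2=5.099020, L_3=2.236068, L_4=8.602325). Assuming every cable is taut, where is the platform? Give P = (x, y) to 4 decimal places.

(1.0000, 1.0000)

expand ‖A_i−P‖²=L_i² and subtract eq 1 (q_i ≔ ‖A_i‖²−L_i²)
q_1 = 0.0000+64.0000−50.0000 = 14.0000
eq1−eq2 → [-12.0000  16.0000]·P = 4.0000
eq1−eq3 → [-6.0000  16.0000]·P = 10.0000
eq1−eq4 → [-12.0000  0.0000]·P = -12.0000
2×2 solve → P = (1.0000, 1.0000)
check cable 4: ‖A_4−P‖² = 74.0000 ≈ L_4² = 74.0000 ✓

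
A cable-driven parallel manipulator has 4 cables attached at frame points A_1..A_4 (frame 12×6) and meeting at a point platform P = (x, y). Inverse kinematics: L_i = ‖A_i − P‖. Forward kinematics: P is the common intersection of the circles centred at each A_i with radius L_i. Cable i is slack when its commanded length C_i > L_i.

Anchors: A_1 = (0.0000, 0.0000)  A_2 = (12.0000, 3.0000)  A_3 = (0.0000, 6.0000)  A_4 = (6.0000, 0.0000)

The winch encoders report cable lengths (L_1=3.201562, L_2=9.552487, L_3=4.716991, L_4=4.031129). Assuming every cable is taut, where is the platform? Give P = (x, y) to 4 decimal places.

each cable: (A_i−P)·(A_i−P) = L_i²; let c_i = ‖A_i‖²−L_i²
c_1 = 0.0000+0.0000−10.2500 = -10.2500
row 1: -24.0000x − 6.0000y = -72.0000  (c_2=61.7500)
row 2: 0.0000x − 12.0000y = -24.0000  (c_3=13.7500)
row 3: -12.0000x + 0.0000y = -30.0000  (c_4=19.7500)
Cramer on rows 1–2 → x = 2.5000, y = 2.0000
check cable 4: ‖A_4−P‖² = 16.2500 ≈ L_4² = 16.2500 ✓

(2.5000, 2.0000)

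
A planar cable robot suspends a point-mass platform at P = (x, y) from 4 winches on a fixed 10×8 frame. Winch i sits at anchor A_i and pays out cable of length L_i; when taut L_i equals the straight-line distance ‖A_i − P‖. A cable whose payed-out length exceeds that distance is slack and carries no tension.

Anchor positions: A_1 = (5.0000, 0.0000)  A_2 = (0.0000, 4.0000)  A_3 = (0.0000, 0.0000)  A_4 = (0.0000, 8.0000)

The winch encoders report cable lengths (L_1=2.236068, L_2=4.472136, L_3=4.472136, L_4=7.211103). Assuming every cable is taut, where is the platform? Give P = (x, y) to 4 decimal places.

(4.0000, 2.0000)

expand ‖A_i−P‖²=L_i² and subtract eq 1 (c_i ≔ ‖A_i‖²−L_i²)
c_1 = 25.0000+0.0000−5.0000 = 20.0000
eq1−eq2 → [10.0000  -8.0000]·P = 24.0000
eq1−eq3 → [10.0000  0.0000]·P = 40.0000
eq1−eq4 → [10.0000  -16.0000]·P = 8.0000
2×2 solve → P = (4.0000, 2.0000)
check cable 4: ‖A_4−P‖² = 52.0000 ≈ L_4² = 52.0000 ✓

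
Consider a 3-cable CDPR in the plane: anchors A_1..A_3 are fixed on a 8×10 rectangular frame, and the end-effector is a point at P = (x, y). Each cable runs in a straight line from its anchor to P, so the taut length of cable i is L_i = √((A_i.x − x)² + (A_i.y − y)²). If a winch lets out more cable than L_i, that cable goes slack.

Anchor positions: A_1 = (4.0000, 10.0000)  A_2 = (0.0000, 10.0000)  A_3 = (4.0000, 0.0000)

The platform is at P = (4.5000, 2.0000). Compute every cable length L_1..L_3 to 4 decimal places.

L_1 = √((4.0000−4.5000)² + (10.0000−2.0000)²) = 8.0156
L_2 = √((0.0000−4.5000)² + (10.0000−2.0000)²) = 9.1788
L_3 = √((4.0000−4.5000)² + (0.0000−2.0000)²) = 2.0616

(8.0156, 9.1788, 2.0616)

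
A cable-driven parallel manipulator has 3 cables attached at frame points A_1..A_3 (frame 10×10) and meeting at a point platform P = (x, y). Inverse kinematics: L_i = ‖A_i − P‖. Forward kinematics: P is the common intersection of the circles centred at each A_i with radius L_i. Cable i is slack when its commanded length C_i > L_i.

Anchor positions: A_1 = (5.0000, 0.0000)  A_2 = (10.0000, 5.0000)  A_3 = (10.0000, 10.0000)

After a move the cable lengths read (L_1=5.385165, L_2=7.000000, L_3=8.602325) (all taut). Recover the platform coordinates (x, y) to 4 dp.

(3.0000, 5.0000)

each cable: (A_i−P)·(A_i−P) = L_i²; let q_i = ‖A_i‖²−L_i²
q_1 = 25.0000+0.0000−29.0000 = -4.0000
row 1: -10.0000x − 10.0000y = -80.0000  (q_2=76.0000)
row 2: -10.0000x − 20.0000y = -130.0000  (q_3=126.0000)
Cramer on rows 1–2 → x = 3.0000, y = 5.0000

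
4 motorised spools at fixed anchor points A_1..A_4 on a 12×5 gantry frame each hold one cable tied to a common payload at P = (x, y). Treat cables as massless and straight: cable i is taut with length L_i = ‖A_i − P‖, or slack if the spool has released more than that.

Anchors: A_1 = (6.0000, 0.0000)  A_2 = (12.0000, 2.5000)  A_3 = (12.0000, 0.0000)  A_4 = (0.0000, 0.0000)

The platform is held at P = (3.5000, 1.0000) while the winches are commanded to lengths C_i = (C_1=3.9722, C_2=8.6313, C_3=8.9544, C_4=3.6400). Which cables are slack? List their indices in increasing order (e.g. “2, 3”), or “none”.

1, 3

cable 1: √((2.5000)²+(-1.0000)²)=2.6926, C_1=3.9722: slack
cable 2: √((8.5000)²+(1.5000)²)=8.6313, C_2=8.6313: taut
cable 3: √((8.5000)²+(-1.0000)²)=8.5586, C_3=8.9544: slack
cable 4: √((-3.5000)²+(-1.0000)²)=3.6401, C_4=3.6400: taut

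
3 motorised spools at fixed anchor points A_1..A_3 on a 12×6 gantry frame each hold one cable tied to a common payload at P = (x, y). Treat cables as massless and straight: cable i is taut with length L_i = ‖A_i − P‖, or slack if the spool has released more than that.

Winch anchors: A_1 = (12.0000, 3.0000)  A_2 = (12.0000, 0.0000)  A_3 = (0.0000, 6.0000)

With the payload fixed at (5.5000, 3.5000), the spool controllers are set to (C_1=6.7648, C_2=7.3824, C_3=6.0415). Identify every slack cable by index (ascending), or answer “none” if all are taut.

cable 1: √((6.5000)²+(-0.5000)²)=6.5192, C_1=6.7648: slack
cable 2: √((6.5000)²+(-3.5000)²)=7.3824, C_2=7.3824: taut
cable 3: √((-5.5000)²+(2.5000)²)=6.0415, C_3=6.0415: taut

1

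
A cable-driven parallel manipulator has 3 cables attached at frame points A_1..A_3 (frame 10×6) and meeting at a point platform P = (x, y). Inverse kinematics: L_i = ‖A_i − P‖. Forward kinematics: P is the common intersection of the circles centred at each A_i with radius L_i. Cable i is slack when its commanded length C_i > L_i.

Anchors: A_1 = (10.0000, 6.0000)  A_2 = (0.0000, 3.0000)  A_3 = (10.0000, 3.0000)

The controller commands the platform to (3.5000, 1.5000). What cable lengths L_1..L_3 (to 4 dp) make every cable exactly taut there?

L_1: Δ = A_1−P = (6.5000, 4.5000) → ‖Δ‖ = √62.5000 = 7.9057
L_2: Δ = A_2−P = (-3.5000, 1.5000) → ‖Δ‖ = √14.5000 = 3.8079
L_3: Δ = A_3−P = (6.5000, 1.5000) → ‖Δ‖ = √44.5000 = 6.6708

(7.9057, 3.8079, 6.6708)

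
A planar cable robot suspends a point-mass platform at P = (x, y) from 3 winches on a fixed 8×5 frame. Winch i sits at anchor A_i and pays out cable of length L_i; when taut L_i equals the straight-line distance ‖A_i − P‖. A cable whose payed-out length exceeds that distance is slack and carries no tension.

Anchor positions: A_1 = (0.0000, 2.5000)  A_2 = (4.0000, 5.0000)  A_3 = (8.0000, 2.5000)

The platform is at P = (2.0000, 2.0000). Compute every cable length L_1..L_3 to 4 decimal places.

L_1 = √((0.0000−2.0000)² + (2.5000−2.0000)²) = 2.0616
L_2 = √((4.0000−2.0000)² + (5.0000−2.0000)²) = 3.6056
L_3 = √((8.0000−2.0000)² + (2.5000−2.0000)²) = 6.0208

(2.0616, 3.6056, 6.0208)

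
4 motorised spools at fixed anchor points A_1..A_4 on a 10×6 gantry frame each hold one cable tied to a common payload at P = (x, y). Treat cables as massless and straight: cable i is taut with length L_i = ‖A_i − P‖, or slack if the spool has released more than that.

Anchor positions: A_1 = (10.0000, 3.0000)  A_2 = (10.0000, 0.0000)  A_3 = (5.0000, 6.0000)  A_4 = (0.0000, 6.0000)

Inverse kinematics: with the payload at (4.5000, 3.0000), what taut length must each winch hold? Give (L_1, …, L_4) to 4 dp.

(5.5000, 6.2650, 3.0414, 5.4083)

cable 1: Δx=5.5000, Δy=0.0000; L_1 = √(Δx²+Δy²) = 5.5000
cable 2: Δx=5.5000, Δy=-3.0000; L_2 = √(Δx²+Δy²) = 6.2650
cable 3: Δx=0.5000, Δy=3.0000; L_3 = √(Δx²+Δy²) = 3.0414
cable 4: Δx=-4.5000, Δy=3.0000; L_4 = √(Δx²+Δy²) = 5.4083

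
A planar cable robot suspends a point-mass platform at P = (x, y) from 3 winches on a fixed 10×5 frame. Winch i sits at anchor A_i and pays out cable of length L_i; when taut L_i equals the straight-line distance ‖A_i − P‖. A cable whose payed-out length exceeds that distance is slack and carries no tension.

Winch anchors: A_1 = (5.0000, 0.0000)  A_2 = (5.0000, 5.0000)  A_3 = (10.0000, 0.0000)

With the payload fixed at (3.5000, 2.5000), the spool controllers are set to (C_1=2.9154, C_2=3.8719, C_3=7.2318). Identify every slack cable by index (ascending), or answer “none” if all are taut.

2, 3

cable 1: √((1.5000)²+(-2.5000)²)=2.9155, C_1=2.9154: taut
cable 2: √((1.5000)²+(2.5000)²)=2.9155, C_2=3.8719: slack
cable 3: √((6.5000)²+(-2.5000)²)=6.9642, C_3=7.2318: slack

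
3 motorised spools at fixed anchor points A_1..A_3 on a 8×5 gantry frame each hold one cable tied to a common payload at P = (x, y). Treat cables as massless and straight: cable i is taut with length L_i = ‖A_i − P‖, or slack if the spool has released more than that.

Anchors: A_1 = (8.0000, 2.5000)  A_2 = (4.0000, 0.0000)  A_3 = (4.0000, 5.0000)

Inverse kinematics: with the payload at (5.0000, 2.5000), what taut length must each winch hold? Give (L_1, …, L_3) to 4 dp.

(3.0000, 2.6926, 2.6926)

L_1 = √((8.0000−5.0000)² + (2.5000−2.5000)²) = 3.0000
L_2 = √((4.0000−5.0000)² + (0.0000−2.5000)²) = 2.6926
L_3 = √((4.0000−5.0000)² + (5.0000−2.5000)²) = 2.6926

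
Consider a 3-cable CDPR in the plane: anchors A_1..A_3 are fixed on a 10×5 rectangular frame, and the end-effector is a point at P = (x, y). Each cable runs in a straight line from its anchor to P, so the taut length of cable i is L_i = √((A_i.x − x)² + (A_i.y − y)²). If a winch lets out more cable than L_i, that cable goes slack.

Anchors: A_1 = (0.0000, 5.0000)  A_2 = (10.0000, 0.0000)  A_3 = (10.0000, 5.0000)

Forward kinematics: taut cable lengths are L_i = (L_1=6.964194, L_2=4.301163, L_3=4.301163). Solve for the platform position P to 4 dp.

(6.5000, 2.5000)

each cable: (A_i−P)·(A_i−P) = L_i²; let k_i = ‖A_i‖²−L_i²
k_1 = 0.0000+25.0000−48.5000 = -23.5000
row 1: -20.0000x + 10.0000y = -105.0000  (k_2=81.5000)
row 2: -20.0000x + 0.0000y = -130.0000  (k_3=106.5000)
Cramer on rows 1–2 → x = 6.5000, y = 2.5000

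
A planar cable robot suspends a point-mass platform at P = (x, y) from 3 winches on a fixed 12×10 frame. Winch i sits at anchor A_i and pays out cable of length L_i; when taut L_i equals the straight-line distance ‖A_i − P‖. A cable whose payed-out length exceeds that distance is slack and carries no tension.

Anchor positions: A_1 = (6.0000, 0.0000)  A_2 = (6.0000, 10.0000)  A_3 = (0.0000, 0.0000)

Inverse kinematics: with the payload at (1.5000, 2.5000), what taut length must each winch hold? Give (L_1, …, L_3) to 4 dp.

L_1: Δ = A_1−P = (4.5000, -2.5000) → ‖Δ‖ = √26.5000 = 5.1478
L_2: Δ = A_2−P = (4.5000, 7.5000) → ‖Δ‖ = √76.5000 = 8.7464
L_3: Δ = A_3−P = (-1.5000, -2.5000) → ‖Δ‖ = √8.5000 = 2.9155

(5.1478, 8.7464, 2.9155)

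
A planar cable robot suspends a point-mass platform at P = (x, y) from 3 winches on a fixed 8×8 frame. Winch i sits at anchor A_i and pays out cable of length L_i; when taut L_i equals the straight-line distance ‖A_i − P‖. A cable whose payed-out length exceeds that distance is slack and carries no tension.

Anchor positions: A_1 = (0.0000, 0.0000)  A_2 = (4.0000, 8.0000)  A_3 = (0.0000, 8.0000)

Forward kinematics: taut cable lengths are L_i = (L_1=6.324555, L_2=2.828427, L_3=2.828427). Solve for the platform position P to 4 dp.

(2.0000, 6.0000)

each cable: (A_i−P)·(A_i−P) = L_i²; let q_i = ‖A_i‖²−L_i²
q_1 = 0.0000+0.0000−40.0000 = -40.0000
row 1: -8.0000x − 16.0000y = -112.0000  (q_2=72.0000)
row 2: 0.0000x − 16.0000y = -96.0000  (q_3=56.0000)
Cramer on rows 1–2 → x = 2.0000, y = 6.0000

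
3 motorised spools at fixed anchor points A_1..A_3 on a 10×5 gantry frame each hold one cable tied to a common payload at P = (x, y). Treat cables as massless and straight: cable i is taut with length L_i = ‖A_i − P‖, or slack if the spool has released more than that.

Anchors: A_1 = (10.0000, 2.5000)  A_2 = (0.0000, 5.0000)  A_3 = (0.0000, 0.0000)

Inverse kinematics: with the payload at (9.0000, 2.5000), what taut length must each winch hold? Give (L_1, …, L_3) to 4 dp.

cable 1: Δx=1.0000, Δy=0.0000; L_1 = √(Δx²+Δy²) = 1.0000
cable 2: Δx=-9.0000, Δy=2.5000; L_2 = √(Δx²+Δy²) = 9.3408
cable 3: Δx=-9.0000, Δy=-2.5000; L_3 = √(Δx²+Δy²) = 9.3408

(1.0000, 9.3408, 9.3408)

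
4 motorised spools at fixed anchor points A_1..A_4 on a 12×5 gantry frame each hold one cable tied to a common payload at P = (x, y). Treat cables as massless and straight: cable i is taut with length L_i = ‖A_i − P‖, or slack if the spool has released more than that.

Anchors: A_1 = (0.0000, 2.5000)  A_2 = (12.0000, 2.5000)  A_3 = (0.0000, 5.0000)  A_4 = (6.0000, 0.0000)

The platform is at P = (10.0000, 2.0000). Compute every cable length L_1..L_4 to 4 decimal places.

(10.0125, 2.0616, 10.4403, 4.4721)

L_1: Δ = A_1−P = (-10.0000, 0.5000) → ‖Δ‖ = √100.2500 = 10.0125
L_2: Δ = A_2−P = (2.0000, 0.5000) → ‖Δ‖ = √4.2500 = 2.0616
L_3: Δ = A_3−P = (-10.0000, 3.0000) → ‖Δ‖ = √109.0000 = 10.4403
L_4: Δ = A_4−P = (-4.0000, -2.0000) → ‖Δ‖ = √20.0000 = 4.4721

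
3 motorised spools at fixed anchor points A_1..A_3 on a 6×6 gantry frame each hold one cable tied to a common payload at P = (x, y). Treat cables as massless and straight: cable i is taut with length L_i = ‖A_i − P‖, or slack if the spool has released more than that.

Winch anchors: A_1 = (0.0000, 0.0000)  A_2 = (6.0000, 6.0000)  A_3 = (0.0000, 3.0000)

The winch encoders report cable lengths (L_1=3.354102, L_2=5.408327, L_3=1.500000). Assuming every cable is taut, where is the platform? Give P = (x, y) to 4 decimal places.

(1.5000, 3.0000)

expand ‖A_i−P‖²=L_i² and subtract eq 1 (q_i ≔ ‖A_i‖²−L_i²)
q_1 = 0.0000+0.0000−11.2500 = -11.2500
eq1−eq2 → [-12.0000  -12.0000]·P = -54.0000
eq1−eq3 → [0.0000  -6.0000]·P = -18.0000
2×2 solve → P = (1.5000, 3.0000)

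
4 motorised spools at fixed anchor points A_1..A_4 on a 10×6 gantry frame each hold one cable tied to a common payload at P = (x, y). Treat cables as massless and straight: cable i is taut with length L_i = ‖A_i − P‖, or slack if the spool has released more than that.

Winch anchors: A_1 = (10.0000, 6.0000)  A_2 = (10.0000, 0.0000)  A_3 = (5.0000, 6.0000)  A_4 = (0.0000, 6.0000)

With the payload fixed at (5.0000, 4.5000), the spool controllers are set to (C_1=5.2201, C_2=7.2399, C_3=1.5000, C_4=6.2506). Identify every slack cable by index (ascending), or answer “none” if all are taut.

cable 1: √((5.0000)²+(1.5000)²)=5.2202, C_1=5.2201: taut
cable 2: √((5.0000)²+(-4.5000)²)=6.7268, C_2=7.2399: slack
cable 3: √((0.0000)²+(1.5000)²)=1.5000, C_3=1.5000: taut
cable 4: √((-5.0000)²+(1.5000)²)=5.2202, C_4=6.2506: slack

2, 4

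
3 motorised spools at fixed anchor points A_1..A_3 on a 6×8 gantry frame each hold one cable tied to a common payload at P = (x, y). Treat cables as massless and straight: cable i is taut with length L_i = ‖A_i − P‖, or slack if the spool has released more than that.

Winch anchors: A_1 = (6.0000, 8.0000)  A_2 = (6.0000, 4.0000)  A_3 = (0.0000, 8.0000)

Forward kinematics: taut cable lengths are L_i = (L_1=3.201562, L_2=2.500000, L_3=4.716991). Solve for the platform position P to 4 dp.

(4.0000, 5.5000)

each cable: (A_i−P)·(A_i−P) = L_i²; let k_i = ‖A_i‖²−L_i²
k_1 = 36.0000+64.0000−10.2500 = 89.7500
row 1: 0.0000x + 8.0000y = 44.0000  (k_2=45.7500)
row 2: 12.0000x + 0.0000y = 48.0000  (k_3=41.7500)
Cramer on rows 1–2 → x = 4.0000, y = 5.5000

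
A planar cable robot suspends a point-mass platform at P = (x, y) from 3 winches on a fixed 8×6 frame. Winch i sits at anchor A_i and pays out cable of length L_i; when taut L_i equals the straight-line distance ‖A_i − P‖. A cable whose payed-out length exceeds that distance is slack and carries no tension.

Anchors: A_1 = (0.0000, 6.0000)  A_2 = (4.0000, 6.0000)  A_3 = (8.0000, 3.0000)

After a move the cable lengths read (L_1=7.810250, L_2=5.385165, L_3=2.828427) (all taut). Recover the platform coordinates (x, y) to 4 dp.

circle eqns → linear via eq_j − eq_1; set c_j = A_j·A_j − L_j²
c_1 = 0.0000+36.0000−61.0000 = -25.0000
-8.0000·x + 0.0000·y = c_1−c_2 = -48.0000
-16.0000·x + 6.0000·y = c_1−c_3 = -90.0000
solve first two rows → x=6.0000, y=1.0000

(6.0000, 1.0000)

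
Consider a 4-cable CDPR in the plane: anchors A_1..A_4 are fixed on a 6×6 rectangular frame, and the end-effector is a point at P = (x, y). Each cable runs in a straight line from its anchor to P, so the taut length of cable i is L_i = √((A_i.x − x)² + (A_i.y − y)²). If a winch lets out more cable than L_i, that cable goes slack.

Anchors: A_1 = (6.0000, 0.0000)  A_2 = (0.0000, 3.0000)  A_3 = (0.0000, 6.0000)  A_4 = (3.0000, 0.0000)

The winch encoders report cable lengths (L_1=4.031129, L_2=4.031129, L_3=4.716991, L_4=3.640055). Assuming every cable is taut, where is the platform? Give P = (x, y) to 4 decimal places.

expand ‖A_i−P‖²=L_i² and subtract eq 1 (q_i ≔ ‖A_i‖²−L_i²)
q_1 = 36.0000+0.0000−16.2500 = 19.7500
eq1−eq2 → [12.0000  -6.0000]·P = 27.0000
eq1−eq3 → [12.0000  -12.0000]·P = 6.0000
eq1−eq4 → [6.0000  0.0000]·P = 24.0000
2×2 solve → P = (4.0000, 3.5000)
check cable 4: ‖A_4−P‖² = 13.2500 ≈ L_4² = 13.2500 ✓

(4.0000, 3.5000)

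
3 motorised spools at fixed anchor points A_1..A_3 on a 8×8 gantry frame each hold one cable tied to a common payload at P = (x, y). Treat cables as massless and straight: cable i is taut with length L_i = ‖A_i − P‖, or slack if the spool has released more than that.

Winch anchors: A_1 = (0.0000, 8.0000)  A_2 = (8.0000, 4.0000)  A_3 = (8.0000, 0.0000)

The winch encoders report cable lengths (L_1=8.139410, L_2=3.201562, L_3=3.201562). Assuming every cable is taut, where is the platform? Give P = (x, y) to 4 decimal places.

circle eqns → linear via eq_j − eq_1; set k_j = A_j·A_j − L_j²
k_1 = 0.0000+64.0000−66.2500 = -2.2500
-16.0000·x + 8.0000·y = k_1−k_2 = -72.0000
-16.0000·x + 16.0000·y = k_1−k_3 = -56.0000
solve first two rows → x=5.5000, y=2.0000

(5.5000, 2.0000)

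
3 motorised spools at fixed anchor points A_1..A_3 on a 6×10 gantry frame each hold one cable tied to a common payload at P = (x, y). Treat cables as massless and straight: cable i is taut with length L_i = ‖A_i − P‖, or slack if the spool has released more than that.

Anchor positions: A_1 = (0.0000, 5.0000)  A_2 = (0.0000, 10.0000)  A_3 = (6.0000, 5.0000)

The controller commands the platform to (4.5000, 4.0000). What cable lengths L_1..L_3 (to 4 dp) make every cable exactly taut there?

cable 1: Δx=-4.5000, Δy=1.0000; L_1 = √(Δx²+Δy²) = 4.6098
cable 2: Δx=-4.5000, Δy=6.0000; L_2 = √(Δx²+Δy²) = 7.5000
cable 3: Δx=1.5000, Δy=1.0000; L_3 = √(Δx²+Δy²) = 1.8028

(4.6098, 7.5000, 1.8028)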